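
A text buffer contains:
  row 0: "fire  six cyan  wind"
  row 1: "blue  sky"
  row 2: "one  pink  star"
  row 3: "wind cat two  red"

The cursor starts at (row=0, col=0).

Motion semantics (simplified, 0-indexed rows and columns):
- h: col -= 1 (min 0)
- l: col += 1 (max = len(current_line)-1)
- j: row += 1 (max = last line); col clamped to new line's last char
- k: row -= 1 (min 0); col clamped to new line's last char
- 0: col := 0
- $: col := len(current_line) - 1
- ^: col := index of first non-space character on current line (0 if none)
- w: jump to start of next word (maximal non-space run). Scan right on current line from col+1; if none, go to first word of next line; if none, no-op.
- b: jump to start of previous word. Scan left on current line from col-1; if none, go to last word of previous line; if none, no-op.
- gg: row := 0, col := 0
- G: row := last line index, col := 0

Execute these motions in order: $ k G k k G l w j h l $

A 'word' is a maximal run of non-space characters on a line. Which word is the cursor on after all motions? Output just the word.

Answer: red

Derivation:
After 1 ($): row=0 col=19 char='d'
After 2 (k): row=0 col=19 char='d'
After 3 (G): row=3 col=0 char='w'
After 4 (k): row=2 col=0 char='o'
After 5 (k): row=1 col=0 char='b'
After 6 (G): row=3 col=0 char='w'
After 7 (l): row=3 col=1 char='i'
After 8 (w): row=3 col=5 char='c'
After 9 (j): row=3 col=5 char='c'
After 10 (h): row=3 col=4 char='_'
After 11 (l): row=3 col=5 char='c'
After 12 ($): row=3 col=16 char='d'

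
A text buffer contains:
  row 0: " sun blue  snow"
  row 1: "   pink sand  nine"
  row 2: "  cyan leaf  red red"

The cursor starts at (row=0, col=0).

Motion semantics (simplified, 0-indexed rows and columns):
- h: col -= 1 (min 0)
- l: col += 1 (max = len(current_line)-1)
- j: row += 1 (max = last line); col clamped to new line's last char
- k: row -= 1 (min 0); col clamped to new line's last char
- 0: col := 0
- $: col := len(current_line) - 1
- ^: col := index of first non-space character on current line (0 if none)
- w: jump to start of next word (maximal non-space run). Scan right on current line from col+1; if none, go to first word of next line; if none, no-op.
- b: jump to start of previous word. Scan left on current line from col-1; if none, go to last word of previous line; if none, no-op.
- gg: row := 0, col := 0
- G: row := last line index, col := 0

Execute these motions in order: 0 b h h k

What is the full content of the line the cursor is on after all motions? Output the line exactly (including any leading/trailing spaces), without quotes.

Answer:  sun blue  snow

Derivation:
After 1 (0): row=0 col=0 char='_'
After 2 (b): row=0 col=0 char='_'
After 3 (h): row=0 col=0 char='_'
After 4 (h): row=0 col=0 char='_'
After 5 (k): row=0 col=0 char='_'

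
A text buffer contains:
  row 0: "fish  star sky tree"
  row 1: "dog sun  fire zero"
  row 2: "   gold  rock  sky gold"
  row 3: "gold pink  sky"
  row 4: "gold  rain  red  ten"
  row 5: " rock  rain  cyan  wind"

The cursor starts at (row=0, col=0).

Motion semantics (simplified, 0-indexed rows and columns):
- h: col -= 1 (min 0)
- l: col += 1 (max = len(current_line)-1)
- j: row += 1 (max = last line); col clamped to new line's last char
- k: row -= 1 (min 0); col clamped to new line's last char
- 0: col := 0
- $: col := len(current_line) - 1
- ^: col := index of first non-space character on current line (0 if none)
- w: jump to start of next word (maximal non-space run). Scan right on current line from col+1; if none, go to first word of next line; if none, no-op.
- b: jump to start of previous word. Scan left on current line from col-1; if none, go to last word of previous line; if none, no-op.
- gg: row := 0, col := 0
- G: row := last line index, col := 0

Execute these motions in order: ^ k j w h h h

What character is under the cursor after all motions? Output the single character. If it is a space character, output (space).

After 1 (^): row=0 col=0 char='f'
After 2 (k): row=0 col=0 char='f'
After 3 (j): row=1 col=0 char='d'
After 4 (w): row=1 col=4 char='s'
After 5 (h): row=1 col=3 char='_'
After 6 (h): row=1 col=2 char='g'
After 7 (h): row=1 col=1 char='o'

Answer: o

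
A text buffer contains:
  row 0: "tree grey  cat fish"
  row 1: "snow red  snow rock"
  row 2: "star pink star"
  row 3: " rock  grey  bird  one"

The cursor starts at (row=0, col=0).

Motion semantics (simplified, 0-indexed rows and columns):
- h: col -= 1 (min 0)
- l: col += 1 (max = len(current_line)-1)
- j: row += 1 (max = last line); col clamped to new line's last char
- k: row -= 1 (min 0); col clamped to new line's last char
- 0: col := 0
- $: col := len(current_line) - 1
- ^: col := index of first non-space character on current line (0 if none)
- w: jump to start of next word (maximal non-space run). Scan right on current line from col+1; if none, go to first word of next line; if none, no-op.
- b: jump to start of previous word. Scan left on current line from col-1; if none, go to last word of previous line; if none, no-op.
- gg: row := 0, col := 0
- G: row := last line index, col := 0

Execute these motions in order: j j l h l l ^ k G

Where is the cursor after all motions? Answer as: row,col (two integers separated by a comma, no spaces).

After 1 (j): row=1 col=0 char='s'
After 2 (j): row=2 col=0 char='s'
After 3 (l): row=2 col=1 char='t'
After 4 (h): row=2 col=0 char='s'
After 5 (l): row=2 col=1 char='t'
After 6 (l): row=2 col=2 char='a'
After 7 (^): row=2 col=0 char='s'
After 8 (k): row=1 col=0 char='s'
After 9 (G): row=3 col=0 char='_'

Answer: 3,0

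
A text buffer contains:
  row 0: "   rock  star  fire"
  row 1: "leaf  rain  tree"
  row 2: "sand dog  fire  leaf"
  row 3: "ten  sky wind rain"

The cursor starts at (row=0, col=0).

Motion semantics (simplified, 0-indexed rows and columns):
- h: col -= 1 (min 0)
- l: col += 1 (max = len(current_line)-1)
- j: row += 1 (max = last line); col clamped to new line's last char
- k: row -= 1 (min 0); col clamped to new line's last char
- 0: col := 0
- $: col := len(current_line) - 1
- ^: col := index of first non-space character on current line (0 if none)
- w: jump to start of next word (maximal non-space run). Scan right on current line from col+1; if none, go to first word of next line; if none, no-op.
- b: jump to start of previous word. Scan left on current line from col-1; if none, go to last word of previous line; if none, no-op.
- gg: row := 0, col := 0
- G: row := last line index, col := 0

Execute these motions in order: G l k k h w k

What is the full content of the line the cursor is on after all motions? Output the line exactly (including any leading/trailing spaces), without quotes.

Answer:    rock  star  fire

Derivation:
After 1 (G): row=3 col=0 char='t'
After 2 (l): row=3 col=1 char='e'
After 3 (k): row=2 col=1 char='a'
After 4 (k): row=1 col=1 char='e'
After 5 (h): row=1 col=0 char='l'
After 6 (w): row=1 col=6 char='r'
After 7 (k): row=0 col=6 char='k'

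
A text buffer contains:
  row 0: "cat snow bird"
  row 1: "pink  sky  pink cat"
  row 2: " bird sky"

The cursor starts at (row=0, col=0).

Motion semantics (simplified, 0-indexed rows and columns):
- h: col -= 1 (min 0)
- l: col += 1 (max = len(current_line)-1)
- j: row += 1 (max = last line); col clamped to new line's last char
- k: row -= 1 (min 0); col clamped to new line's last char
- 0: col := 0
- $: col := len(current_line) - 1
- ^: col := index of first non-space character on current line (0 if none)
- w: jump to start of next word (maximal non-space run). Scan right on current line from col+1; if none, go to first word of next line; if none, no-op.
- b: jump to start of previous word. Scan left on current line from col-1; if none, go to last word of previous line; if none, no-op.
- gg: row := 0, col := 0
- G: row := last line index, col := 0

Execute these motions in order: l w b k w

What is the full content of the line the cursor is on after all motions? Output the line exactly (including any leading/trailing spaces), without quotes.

After 1 (l): row=0 col=1 char='a'
After 2 (w): row=0 col=4 char='s'
After 3 (b): row=0 col=0 char='c'
After 4 (k): row=0 col=0 char='c'
After 5 (w): row=0 col=4 char='s'

Answer: cat snow bird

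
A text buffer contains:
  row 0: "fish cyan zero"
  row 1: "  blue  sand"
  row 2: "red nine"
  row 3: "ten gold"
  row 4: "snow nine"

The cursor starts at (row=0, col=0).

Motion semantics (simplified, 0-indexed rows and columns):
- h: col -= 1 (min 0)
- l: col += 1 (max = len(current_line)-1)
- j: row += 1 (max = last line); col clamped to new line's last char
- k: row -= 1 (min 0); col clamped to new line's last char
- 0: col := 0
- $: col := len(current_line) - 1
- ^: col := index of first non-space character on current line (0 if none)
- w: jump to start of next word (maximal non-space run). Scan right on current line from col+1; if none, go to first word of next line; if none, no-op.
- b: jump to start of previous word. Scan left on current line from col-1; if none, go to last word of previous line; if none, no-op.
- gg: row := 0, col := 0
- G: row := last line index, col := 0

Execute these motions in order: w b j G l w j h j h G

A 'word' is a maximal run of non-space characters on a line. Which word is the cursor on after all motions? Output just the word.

Answer: snow

Derivation:
After 1 (w): row=0 col=5 char='c'
After 2 (b): row=0 col=0 char='f'
After 3 (j): row=1 col=0 char='_'
After 4 (G): row=4 col=0 char='s'
After 5 (l): row=4 col=1 char='n'
After 6 (w): row=4 col=5 char='n'
After 7 (j): row=4 col=5 char='n'
After 8 (h): row=4 col=4 char='_'
After 9 (j): row=4 col=4 char='_'
After 10 (h): row=4 col=3 char='w'
After 11 (G): row=4 col=0 char='s'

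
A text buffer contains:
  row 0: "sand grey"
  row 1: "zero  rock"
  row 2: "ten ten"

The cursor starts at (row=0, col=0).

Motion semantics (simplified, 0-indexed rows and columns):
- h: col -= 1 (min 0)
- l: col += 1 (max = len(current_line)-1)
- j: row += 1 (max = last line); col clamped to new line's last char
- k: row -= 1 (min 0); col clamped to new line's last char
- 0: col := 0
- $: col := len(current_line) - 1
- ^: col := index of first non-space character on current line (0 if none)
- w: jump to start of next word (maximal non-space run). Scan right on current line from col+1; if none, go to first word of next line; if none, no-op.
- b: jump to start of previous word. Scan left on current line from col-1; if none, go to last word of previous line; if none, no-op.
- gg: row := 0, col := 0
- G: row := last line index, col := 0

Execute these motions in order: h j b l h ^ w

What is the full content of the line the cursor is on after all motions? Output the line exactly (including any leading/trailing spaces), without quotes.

After 1 (h): row=0 col=0 char='s'
After 2 (j): row=1 col=0 char='z'
After 3 (b): row=0 col=5 char='g'
After 4 (l): row=0 col=6 char='r'
After 5 (h): row=0 col=5 char='g'
After 6 (^): row=0 col=0 char='s'
After 7 (w): row=0 col=5 char='g'

Answer: sand grey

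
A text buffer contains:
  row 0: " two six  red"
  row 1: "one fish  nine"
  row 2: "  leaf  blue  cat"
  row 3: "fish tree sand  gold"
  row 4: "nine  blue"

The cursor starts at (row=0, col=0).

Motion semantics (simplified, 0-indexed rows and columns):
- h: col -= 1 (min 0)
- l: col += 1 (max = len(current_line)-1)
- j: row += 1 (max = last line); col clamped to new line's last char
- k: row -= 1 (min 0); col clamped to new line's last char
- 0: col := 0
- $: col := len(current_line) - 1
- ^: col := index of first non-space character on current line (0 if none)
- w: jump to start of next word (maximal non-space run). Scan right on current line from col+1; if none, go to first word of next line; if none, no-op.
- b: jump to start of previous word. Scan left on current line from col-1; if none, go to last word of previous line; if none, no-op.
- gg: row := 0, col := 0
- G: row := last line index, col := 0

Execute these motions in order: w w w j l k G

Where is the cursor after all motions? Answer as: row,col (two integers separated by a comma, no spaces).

Answer: 4,0

Derivation:
After 1 (w): row=0 col=1 char='t'
After 2 (w): row=0 col=5 char='s'
After 3 (w): row=0 col=10 char='r'
After 4 (j): row=1 col=10 char='n'
After 5 (l): row=1 col=11 char='i'
After 6 (k): row=0 col=11 char='e'
After 7 (G): row=4 col=0 char='n'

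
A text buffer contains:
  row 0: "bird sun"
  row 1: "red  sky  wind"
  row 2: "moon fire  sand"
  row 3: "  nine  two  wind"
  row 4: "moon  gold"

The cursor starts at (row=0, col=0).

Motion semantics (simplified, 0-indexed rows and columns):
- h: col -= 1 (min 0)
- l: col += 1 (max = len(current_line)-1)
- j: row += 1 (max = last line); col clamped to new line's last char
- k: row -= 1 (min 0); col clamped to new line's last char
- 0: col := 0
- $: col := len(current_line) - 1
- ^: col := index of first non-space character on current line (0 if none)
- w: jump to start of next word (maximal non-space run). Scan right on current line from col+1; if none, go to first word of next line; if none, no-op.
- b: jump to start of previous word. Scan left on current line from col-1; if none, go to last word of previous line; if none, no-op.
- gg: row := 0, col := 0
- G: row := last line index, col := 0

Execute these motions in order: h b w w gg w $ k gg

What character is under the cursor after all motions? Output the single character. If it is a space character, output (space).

After 1 (h): row=0 col=0 char='b'
After 2 (b): row=0 col=0 char='b'
After 3 (w): row=0 col=5 char='s'
After 4 (w): row=1 col=0 char='r'
After 5 (gg): row=0 col=0 char='b'
After 6 (w): row=0 col=5 char='s'
After 7 ($): row=0 col=7 char='n'
After 8 (k): row=0 col=7 char='n'
After 9 (gg): row=0 col=0 char='b'

Answer: b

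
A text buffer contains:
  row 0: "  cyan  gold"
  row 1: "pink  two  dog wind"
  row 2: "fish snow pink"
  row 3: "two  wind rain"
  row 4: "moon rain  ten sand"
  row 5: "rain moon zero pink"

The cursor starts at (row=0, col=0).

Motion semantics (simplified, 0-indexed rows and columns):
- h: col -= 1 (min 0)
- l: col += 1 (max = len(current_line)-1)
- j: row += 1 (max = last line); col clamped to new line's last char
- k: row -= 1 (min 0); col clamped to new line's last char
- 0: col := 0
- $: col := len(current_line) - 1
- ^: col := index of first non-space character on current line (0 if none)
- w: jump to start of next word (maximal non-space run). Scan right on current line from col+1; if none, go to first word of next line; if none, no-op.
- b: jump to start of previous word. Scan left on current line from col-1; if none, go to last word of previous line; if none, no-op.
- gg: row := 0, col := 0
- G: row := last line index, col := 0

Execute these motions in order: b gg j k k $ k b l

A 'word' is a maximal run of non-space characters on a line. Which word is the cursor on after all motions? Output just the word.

Answer: gold

Derivation:
After 1 (b): row=0 col=0 char='_'
After 2 (gg): row=0 col=0 char='_'
After 3 (j): row=1 col=0 char='p'
After 4 (k): row=0 col=0 char='_'
After 5 (k): row=0 col=0 char='_'
After 6 ($): row=0 col=11 char='d'
After 7 (k): row=0 col=11 char='d'
After 8 (b): row=0 col=8 char='g'
After 9 (l): row=0 col=9 char='o'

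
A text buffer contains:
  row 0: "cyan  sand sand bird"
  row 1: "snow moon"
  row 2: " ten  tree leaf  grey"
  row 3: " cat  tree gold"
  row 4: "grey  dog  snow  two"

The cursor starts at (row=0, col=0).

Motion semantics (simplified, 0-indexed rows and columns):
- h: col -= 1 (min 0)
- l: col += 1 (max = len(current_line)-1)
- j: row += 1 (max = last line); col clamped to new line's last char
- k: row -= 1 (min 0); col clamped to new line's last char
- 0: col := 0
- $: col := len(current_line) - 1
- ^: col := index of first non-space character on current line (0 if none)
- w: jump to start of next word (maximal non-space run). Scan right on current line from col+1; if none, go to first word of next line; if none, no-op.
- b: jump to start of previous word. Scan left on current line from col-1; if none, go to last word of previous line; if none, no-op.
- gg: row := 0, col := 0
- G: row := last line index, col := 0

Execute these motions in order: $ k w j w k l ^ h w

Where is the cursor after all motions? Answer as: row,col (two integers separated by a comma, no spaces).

Answer: 1,5

Derivation:
After 1 ($): row=0 col=19 char='d'
After 2 (k): row=0 col=19 char='d'
After 3 (w): row=1 col=0 char='s'
After 4 (j): row=2 col=0 char='_'
After 5 (w): row=2 col=1 char='t'
After 6 (k): row=1 col=1 char='n'
After 7 (l): row=1 col=2 char='o'
After 8 (^): row=1 col=0 char='s'
After 9 (h): row=1 col=0 char='s'
After 10 (w): row=1 col=5 char='m'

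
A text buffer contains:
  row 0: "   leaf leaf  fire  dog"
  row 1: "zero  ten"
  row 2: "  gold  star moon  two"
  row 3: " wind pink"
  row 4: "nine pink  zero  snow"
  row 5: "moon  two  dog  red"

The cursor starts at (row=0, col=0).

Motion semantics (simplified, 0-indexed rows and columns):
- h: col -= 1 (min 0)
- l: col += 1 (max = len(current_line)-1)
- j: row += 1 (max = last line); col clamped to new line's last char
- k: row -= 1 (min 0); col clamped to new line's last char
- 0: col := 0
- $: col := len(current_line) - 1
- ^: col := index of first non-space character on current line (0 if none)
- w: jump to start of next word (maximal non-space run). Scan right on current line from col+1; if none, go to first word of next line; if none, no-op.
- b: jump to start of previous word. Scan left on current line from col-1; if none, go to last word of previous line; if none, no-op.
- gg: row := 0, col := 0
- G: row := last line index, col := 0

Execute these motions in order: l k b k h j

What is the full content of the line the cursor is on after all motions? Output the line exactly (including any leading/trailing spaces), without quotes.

After 1 (l): row=0 col=1 char='_'
After 2 (k): row=0 col=1 char='_'
After 3 (b): row=0 col=1 char='_'
After 4 (k): row=0 col=1 char='_'
After 5 (h): row=0 col=0 char='_'
After 6 (j): row=1 col=0 char='z'

Answer: zero  ten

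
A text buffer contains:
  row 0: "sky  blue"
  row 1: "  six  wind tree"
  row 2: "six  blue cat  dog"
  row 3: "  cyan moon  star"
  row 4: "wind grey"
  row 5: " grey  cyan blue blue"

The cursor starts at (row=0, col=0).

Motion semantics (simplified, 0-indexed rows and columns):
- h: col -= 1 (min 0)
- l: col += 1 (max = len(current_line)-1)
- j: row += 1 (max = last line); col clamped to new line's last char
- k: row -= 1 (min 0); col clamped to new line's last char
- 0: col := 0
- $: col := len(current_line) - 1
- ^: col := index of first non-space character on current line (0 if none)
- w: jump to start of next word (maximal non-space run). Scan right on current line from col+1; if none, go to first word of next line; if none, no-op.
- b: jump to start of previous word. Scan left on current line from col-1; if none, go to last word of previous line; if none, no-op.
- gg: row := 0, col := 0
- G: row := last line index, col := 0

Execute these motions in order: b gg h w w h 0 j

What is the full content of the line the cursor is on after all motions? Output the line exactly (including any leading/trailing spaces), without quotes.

Answer: six  blue cat  dog

Derivation:
After 1 (b): row=0 col=0 char='s'
After 2 (gg): row=0 col=0 char='s'
After 3 (h): row=0 col=0 char='s'
After 4 (w): row=0 col=5 char='b'
After 5 (w): row=1 col=2 char='s'
After 6 (h): row=1 col=1 char='_'
After 7 (0): row=1 col=0 char='_'
After 8 (j): row=2 col=0 char='s'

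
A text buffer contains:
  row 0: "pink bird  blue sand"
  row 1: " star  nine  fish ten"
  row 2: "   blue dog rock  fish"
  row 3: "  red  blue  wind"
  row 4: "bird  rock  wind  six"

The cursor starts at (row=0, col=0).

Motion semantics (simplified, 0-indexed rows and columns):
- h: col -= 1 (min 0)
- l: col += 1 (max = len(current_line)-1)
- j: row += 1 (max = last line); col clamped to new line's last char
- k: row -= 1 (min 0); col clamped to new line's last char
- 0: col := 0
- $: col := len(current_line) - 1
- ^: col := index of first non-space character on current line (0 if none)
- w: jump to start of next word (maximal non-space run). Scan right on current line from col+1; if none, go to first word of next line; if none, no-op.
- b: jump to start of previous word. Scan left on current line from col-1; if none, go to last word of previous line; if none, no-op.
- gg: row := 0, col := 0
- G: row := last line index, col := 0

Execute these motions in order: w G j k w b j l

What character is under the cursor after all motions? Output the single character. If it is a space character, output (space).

Answer: d

Derivation:
After 1 (w): row=0 col=5 char='b'
After 2 (G): row=4 col=0 char='b'
After 3 (j): row=4 col=0 char='b'
After 4 (k): row=3 col=0 char='_'
After 5 (w): row=3 col=2 char='r'
After 6 (b): row=2 col=18 char='f'
After 7 (j): row=3 col=16 char='d'
After 8 (l): row=3 col=16 char='d'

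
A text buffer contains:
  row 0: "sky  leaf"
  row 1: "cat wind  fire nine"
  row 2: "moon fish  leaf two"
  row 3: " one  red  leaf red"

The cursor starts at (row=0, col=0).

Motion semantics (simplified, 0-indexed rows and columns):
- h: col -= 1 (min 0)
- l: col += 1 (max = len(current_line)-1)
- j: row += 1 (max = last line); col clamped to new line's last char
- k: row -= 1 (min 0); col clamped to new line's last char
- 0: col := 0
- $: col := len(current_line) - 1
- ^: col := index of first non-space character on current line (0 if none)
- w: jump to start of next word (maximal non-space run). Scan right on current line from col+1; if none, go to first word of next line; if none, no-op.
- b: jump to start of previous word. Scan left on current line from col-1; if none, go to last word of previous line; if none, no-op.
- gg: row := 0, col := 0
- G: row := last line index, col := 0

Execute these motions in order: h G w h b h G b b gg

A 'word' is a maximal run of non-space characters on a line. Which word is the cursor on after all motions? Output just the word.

Answer: sky

Derivation:
After 1 (h): row=0 col=0 char='s'
After 2 (G): row=3 col=0 char='_'
After 3 (w): row=3 col=1 char='o'
After 4 (h): row=3 col=0 char='_'
After 5 (b): row=2 col=16 char='t'
After 6 (h): row=2 col=15 char='_'
After 7 (G): row=3 col=0 char='_'
After 8 (b): row=2 col=16 char='t'
After 9 (b): row=2 col=11 char='l'
After 10 (gg): row=0 col=0 char='s'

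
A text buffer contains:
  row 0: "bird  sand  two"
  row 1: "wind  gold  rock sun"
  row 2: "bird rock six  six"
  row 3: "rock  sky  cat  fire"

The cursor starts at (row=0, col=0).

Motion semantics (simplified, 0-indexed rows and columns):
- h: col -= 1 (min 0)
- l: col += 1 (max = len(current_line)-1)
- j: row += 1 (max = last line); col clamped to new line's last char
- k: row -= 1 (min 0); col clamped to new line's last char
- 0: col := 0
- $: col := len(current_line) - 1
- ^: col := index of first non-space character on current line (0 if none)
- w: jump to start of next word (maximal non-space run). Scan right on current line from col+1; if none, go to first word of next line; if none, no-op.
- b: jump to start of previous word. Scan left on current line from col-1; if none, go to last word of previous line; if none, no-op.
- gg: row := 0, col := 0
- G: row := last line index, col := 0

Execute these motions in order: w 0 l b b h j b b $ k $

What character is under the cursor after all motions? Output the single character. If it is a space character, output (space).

After 1 (w): row=0 col=6 char='s'
After 2 (0): row=0 col=0 char='b'
After 3 (l): row=0 col=1 char='i'
After 4 (b): row=0 col=0 char='b'
After 5 (b): row=0 col=0 char='b'
After 6 (h): row=0 col=0 char='b'
After 7 (j): row=1 col=0 char='w'
After 8 (b): row=0 col=12 char='t'
After 9 (b): row=0 col=6 char='s'
After 10 ($): row=0 col=14 char='o'
After 11 (k): row=0 col=14 char='o'
After 12 ($): row=0 col=14 char='o'

Answer: o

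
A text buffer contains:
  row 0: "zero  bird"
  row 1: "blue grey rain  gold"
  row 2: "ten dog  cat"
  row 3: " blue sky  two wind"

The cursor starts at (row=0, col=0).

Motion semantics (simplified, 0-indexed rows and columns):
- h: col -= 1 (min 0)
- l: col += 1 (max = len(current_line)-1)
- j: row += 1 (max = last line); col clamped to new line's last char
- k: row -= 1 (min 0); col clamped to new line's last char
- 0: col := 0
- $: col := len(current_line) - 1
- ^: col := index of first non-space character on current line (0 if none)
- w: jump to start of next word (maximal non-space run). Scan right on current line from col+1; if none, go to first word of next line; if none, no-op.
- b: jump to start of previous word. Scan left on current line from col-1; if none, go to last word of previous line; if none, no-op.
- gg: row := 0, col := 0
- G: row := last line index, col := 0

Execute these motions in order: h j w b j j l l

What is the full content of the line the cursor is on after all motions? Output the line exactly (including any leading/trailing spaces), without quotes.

After 1 (h): row=0 col=0 char='z'
After 2 (j): row=1 col=0 char='b'
After 3 (w): row=1 col=5 char='g'
After 4 (b): row=1 col=0 char='b'
After 5 (j): row=2 col=0 char='t'
After 6 (j): row=3 col=0 char='_'
After 7 (l): row=3 col=1 char='b'
After 8 (l): row=3 col=2 char='l'

Answer:  blue sky  two wind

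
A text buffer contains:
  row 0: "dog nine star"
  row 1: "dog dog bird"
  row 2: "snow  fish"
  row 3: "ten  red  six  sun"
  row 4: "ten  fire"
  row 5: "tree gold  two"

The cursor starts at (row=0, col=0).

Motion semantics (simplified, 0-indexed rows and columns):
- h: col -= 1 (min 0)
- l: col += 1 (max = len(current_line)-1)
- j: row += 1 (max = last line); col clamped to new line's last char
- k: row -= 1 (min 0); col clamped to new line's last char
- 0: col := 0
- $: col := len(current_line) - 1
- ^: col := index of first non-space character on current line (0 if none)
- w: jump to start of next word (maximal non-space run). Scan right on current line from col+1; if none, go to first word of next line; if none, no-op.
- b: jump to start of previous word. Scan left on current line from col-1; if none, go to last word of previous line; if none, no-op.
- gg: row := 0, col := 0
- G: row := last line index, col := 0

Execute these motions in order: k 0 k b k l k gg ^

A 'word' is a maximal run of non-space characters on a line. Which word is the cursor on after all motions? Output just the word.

Answer: dog

Derivation:
After 1 (k): row=0 col=0 char='d'
After 2 (0): row=0 col=0 char='d'
After 3 (k): row=0 col=0 char='d'
After 4 (b): row=0 col=0 char='d'
After 5 (k): row=0 col=0 char='d'
After 6 (l): row=0 col=1 char='o'
After 7 (k): row=0 col=1 char='o'
After 8 (gg): row=0 col=0 char='d'
After 9 (^): row=0 col=0 char='d'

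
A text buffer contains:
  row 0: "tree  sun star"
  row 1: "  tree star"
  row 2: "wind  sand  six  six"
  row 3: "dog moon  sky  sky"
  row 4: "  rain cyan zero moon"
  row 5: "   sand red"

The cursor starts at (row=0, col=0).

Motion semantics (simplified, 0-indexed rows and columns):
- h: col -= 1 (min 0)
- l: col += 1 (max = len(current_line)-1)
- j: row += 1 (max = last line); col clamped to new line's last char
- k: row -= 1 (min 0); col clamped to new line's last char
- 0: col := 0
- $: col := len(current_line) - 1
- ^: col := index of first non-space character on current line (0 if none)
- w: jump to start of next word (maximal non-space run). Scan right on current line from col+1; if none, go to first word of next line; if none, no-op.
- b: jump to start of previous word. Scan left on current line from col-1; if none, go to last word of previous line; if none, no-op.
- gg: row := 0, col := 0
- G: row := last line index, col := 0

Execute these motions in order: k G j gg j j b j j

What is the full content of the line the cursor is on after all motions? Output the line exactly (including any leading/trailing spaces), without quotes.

After 1 (k): row=0 col=0 char='t'
After 2 (G): row=5 col=0 char='_'
After 3 (j): row=5 col=0 char='_'
After 4 (gg): row=0 col=0 char='t'
After 5 (j): row=1 col=0 char='_'
After 6 (j): row=2 col=0 char='w'
After 7 (b): row=1 col=7 char='s'
After 8 (j): row=2 col=7 char='a'
After 9 (j): row=3 col=7 char='n'

Answer: dog moon  sky  sky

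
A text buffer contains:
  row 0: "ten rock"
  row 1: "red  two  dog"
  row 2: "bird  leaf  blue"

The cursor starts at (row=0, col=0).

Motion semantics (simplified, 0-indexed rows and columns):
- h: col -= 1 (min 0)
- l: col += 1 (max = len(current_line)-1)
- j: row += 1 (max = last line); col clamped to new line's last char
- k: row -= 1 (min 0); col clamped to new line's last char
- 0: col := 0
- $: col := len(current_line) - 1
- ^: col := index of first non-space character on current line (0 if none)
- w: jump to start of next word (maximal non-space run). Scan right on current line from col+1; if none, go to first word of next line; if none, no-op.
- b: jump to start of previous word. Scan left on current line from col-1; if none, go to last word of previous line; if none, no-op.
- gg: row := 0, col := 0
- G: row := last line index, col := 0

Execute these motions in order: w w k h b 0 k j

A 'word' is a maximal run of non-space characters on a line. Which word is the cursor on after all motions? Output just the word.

Answer: red

Derivation:
After 1 (w): row=0 col=4 char='r'
After 2 (w): row=1 col=0 char='r'
After 3 (k): row=0 col=0 char='t'
After 4 (h): row=0 col=0 char='t'
After 5 (b): row=0 col=0 char='t'
After 6 (0): row=0 col=0 char='t'
After 7 (k): row=0 col=0 char='t'
After 8 (j): row=1 col=0 char='r'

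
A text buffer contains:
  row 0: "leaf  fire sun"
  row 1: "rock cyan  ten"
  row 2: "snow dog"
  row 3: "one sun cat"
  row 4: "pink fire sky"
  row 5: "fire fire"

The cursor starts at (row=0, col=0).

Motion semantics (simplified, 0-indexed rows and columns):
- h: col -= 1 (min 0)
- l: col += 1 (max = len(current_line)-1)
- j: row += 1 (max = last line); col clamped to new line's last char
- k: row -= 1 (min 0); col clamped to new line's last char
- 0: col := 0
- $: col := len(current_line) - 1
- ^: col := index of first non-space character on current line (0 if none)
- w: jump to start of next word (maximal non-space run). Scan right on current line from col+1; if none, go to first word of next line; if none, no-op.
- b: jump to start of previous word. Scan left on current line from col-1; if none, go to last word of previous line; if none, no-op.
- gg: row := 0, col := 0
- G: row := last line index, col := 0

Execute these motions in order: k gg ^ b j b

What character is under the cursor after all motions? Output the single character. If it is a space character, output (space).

After 1 (k): row=0 col=0 char='l'
After 2 (gg): row=0 col=0 char='l'
After 3 (^): row=0 col=0 char='l'
After 4 (b): row=0 col=0 char='l'
After 5 (j): row=1 col=0 char='r'
After 6 (b): row=0 col=11 char='s'

Answer: s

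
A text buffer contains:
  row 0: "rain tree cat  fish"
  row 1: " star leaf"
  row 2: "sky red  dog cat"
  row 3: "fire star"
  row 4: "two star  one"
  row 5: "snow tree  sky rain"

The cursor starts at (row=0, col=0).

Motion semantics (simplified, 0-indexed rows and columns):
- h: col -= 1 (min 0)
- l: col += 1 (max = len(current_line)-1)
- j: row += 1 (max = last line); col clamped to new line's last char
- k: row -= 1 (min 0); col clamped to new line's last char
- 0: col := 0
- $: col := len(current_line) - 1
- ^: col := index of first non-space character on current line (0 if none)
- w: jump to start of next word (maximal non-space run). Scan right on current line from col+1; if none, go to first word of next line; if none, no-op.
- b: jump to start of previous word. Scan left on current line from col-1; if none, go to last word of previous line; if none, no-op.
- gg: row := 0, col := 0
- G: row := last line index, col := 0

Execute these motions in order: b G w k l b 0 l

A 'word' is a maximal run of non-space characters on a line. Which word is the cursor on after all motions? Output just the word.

After 1 (b): row=0 col=0 char='r'
After 2 (G): row=5 col=0 char='s'
After 3 (w): row=5 col=5 char='t'
After 4 (k): row=4 col=5 char='t'
After 5 (l): row=4 col=6 char='a'
After 6 (b): row=4 col=4 char='s'
After 7 (0): row=4 col=0 char='t'
After 8 (l): row=4 col=1 char='w'

Answer: two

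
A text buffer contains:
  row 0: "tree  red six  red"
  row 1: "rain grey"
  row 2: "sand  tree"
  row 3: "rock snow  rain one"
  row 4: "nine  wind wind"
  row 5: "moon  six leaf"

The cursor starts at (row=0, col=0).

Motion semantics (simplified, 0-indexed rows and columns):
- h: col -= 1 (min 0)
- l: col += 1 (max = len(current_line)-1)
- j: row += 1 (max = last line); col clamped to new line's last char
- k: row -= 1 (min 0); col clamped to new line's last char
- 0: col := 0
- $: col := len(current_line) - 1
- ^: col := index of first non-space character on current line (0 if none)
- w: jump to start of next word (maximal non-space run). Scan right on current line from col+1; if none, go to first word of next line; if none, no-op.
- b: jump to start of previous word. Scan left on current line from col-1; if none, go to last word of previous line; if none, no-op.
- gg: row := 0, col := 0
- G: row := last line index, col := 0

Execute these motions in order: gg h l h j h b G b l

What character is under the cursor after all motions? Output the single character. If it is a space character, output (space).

After 1 (gg): row=0 col=0 char='t'
After 2 (h): row=0 col=0 char='t'
After 3 (l): row=0 col=1 char='r'
After 4 (h): row=0 col=0 char='t'
After 5 (j): row=1 col=0 char='r'
After 6 (h): row=1 col=0 char='r'
After 7 (b): row=0 col=15 char='r'
After 8 (G): row=5 col=0 char='m'
After 9 (b): row=4 col=11 char='w'
After 10 (l): row=4 col=12 char='i'

Answer: i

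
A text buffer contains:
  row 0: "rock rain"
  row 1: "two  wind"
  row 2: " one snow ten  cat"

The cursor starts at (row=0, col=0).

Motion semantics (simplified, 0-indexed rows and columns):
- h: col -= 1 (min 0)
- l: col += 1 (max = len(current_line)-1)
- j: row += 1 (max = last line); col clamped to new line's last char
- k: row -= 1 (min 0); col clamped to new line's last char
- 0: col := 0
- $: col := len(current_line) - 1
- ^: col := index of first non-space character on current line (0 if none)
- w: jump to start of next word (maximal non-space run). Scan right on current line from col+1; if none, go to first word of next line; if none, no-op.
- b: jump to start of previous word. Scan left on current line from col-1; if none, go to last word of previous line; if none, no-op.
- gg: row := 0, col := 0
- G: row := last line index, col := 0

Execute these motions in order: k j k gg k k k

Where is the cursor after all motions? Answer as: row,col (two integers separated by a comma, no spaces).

After 1 (k): row=0 col=0 char='r'
After 2 (j): row=1 col=0 char='t'
After 3 (k): row=0 col=0 char='r'
After 4 (gg): row=0 col=0 char='r'
After 5 (k): row=0 col=0 char='r'
After 6 (k): row=0 col=0 char='r'
After 7 (k): row=0 col=0 char='r'

Answer: 0,0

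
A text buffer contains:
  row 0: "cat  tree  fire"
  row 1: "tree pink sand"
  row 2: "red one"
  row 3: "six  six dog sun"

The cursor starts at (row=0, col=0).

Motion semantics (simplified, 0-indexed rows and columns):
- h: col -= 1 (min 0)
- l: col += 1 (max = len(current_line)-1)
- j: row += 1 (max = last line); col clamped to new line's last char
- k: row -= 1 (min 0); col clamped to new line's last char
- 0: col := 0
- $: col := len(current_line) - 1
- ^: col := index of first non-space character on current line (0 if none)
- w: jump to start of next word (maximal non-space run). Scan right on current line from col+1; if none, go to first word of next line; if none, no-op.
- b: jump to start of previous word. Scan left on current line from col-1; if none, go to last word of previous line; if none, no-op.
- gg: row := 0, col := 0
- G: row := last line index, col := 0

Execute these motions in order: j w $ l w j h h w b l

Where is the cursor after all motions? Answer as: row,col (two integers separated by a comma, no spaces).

After 1 (j): row=1 col=0 char='t'
After 2 (w): row=1 col=5 char='p'
After 3 ($): row=1 col=13 char='d'
After 4 (l): row=1 col=13 char='d'
After 5 (w): row=2 col=0 char='r'
After 6 (j): row=3 col=0 char='s'
After 7 (h): row=3 col=0 char='s'
After 8 (h): row=3 col=0 char='s'
After 9 (w): row=3 col=5 char='s'
After 10 (b): row=3 col=0 char='s'
After 11 (l): row=3 col=1 char='i'

Answer: 3,1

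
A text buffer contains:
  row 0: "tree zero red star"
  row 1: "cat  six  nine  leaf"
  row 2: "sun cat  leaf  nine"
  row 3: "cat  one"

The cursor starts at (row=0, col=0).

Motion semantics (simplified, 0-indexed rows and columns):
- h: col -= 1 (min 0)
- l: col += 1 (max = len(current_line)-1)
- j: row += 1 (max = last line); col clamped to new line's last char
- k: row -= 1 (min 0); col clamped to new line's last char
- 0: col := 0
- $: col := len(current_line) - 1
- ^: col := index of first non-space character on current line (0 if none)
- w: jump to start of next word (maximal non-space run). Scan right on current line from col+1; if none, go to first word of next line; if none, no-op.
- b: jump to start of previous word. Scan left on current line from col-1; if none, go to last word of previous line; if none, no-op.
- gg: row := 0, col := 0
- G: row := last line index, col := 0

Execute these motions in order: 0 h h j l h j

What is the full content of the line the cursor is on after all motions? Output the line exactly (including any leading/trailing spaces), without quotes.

After 1 (0): row=0 col=0 char='t'
After 2 (h): row=0 col=0 char='t'
After 3 (h): row=0 col=0 char='t'
After 4 (j): row=1 col=0 char='c'
After 5 (l): row=1 col=1 char='a'
After 6 (h): row=1 col=0 char='c'
After 7 (j): row=2 col=0 char='s'

Answer: sun cat  leaf  nine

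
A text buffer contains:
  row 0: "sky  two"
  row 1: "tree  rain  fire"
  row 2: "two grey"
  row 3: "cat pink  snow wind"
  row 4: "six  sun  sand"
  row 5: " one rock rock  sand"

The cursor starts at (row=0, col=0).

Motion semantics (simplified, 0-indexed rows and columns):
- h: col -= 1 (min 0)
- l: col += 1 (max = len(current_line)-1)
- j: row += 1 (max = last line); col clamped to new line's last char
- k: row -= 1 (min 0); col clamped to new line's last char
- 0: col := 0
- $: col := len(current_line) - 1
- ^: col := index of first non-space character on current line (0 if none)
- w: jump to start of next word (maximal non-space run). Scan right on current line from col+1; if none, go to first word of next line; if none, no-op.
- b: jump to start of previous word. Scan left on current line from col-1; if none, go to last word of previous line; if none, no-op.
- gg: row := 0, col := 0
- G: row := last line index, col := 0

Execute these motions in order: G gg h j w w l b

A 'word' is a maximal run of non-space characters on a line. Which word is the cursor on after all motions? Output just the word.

After 1 (G): row=5 col=0 char='_'
After 2 (gg): row=0 col=0 char='s'
After 3 (h): row=0 col=0 char='s'
After 4 (j): row=1 col=0 char='t'
After 5 (w): row=1 col=6 char='r'
After 6 (w): row=1 col=12 char='f'
After 7 (l): row=1 col=13 char='i'
After 8 (b): row=1 col=12 char='f'

Answer: fire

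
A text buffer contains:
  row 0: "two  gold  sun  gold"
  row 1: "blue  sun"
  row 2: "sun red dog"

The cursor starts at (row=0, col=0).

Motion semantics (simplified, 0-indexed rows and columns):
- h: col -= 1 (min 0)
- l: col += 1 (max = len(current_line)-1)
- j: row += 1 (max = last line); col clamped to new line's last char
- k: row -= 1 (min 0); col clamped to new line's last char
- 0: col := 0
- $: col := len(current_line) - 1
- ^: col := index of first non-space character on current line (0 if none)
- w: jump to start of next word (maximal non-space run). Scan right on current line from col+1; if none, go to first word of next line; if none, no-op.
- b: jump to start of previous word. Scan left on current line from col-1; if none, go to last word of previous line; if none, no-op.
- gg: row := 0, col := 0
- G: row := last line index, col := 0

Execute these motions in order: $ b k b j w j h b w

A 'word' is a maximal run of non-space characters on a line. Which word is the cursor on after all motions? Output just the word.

After 1 ($): row=0 col=19 char='d'
After 2 (b): row=0 col=16 char='g'
After 3 (k): row=0 col=16 char='g'
After 4 (b): row=0 col=11 char='s'
After 5 (j): row=1 col=8 char='n'
After 6 (w): row=2 col=0 char='s'
After 7 (j): row=2 col=0 char='s'
After 8 (h): row=2 col=0 char='s'
After 9 (b): row=1 col=6 char='s'
After 10 (w): row=2 col=0 char='s'

Answer: sun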